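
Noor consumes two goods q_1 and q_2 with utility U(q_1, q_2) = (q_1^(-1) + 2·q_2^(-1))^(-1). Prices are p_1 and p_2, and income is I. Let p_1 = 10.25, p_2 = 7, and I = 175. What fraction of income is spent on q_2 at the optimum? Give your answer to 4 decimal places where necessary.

share on q_2 = 0.5389

MU_q_1 ∝ q_1^(-2), MU_q_2 ∝ 2·q_2^(-2), so MRS = (1/2)·(q_2/q_1)^(2) = p_1/p_2.
Solve for the ratio: q_2/q_1 = [2·p_1/p_2]^(0.5).
Substitute q_2 = (q_2/q_1)·q_1 into the budget: q_1* = I/(p_1 + p_2·(q_2/q_1)).
Numerically q_2/q_1 = 1.711307, so q_1* = 175/(10.25 + 7·1.711307) = 7.8725 and q_2* = 1.711307·7.8725 = 13.4723.
Expenditure on q_2: 7·13.4723 = 94.3064; share = 0.5389.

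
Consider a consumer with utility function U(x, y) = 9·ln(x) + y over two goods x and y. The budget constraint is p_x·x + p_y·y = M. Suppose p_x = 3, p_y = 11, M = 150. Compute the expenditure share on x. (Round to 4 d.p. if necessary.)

share on x = 0.66

MU_x = 9/x, MU_y = 1. Tangency: 9/x = p_x/p_y.
So x*(p_x,p_y) = 9·p_y/p_x, independent of income; and y* = (M − 9·p_y)/p_y.
At the given prices: x* = 9·11/3 = 33, and y* = 4.6364.
Expenditure on x: 3·33 = 99; share = 0.66.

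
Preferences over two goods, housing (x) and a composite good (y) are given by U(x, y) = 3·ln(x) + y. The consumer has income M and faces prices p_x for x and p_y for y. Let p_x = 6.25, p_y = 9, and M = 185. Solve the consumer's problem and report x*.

At the given prices: x* = 3·9/6.25 = 4.32.

x* = 4.32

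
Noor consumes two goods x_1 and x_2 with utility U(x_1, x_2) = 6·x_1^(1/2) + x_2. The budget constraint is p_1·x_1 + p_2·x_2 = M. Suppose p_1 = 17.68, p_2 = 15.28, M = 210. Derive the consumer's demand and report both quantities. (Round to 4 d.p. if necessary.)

x_1* = 6.7224, x_2* = 5.9652

MU_x_1 = 3/√x_1, MU_x_2 = 1. Tangency: 3/√x_1 = p_1/p_2.
Thus x_1* = (3·p_2/p_1)² — independent of M — with the rest of income spent on x_2.
Plugging in: x_1* = (3·15.28/17.68)² = 6.7224, x_2* = 5.9652.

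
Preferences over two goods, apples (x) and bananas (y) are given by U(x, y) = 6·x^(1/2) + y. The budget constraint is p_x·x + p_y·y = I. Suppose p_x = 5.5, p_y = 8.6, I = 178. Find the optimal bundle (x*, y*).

x* = 22.0046, y* = 6.6249

Utility is quasi-linear in y; the FOC for x is 3/√x = p_x/p_y.
Thus x* = (3·p_y/p_x)² — independent of I — with the rest of income spent on y.
Plugging in: x* = (3·8.6/5.5)² = 22.0046, y* = 6.6249.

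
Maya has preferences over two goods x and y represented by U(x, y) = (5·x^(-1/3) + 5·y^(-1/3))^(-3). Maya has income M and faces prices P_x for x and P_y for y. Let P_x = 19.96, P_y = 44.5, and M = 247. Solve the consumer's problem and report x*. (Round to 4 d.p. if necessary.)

x* = 5.5693

Numerically y/x = 0.548088, so x* = 247/(19.96 + 44.5·0.548088) = 5.5693.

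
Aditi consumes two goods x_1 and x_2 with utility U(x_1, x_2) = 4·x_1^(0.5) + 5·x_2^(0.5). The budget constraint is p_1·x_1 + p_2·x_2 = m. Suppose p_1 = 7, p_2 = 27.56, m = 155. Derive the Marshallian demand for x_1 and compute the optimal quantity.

x_1* = 15.8519

MRS = MU_x_1/MU_x_2 = (4/5)·(x_2/x_1)^(0.5). Set equal to p_1/p_2.
Hence x_2/x_1 = ((5/4)·p_1/p_2)^(1/(0.5)), i.e. raised to the 2 power.
With the ratio pinned down, the budget gives x_1* = m/(p_1 + p_2·(x_2/x_1)) and x_2* = (x_2/x_1)·x_1*.
Numerically x_2/x_1 = 0.100799, so x_1* = 155/(7 + 27.56·0.100799) = 15.8519.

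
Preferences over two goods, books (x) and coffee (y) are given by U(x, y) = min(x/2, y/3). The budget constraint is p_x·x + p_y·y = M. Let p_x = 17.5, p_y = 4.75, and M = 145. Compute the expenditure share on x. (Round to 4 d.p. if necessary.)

share on x = 0.7107

Leontief preferences: the optimum is at the kink where x/2 = y/3, i.e. y = (3/2)·x.
Budget: p_x·x + p_y·(3/2)·x = M, so (2·p_x + 3·p_y)·x = 2·M.
Demand: x*(p_x,p_y,M) = 2·M/(2·p_x + 3·p_y), y* = 3·M/(2·p_x + 3·p_y).
Here 2·17.5 + 3·4.75 = 49.25, giving x* = 5.8883 and y* = 8.8325.
Expenditure on x: 17.5·5.8883 = 103.0457; share = 0.7107.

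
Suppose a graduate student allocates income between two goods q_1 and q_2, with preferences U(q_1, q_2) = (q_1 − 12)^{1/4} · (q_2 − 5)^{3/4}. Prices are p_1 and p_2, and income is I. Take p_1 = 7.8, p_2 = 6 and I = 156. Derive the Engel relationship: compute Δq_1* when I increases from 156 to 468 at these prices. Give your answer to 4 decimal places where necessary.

Δq_1* = 10

Let q_1' = q_1−12, q_2' = q_2−5. MRS = (1/3)·q_2'/q_1' = p_1/p_2.
After buying the subsistence bundle (12, 5), a share 0.25 of the remaining income goes to q_1: q_1* = 12 + 0.25·(I − 12p_1 − 5p_2)/p_1.
Discretionary income = 156 − 12·7.8 − 5·6 = 32.4; q_1* = 12 + 0.25·32.4/7.8 = 13.0385.
At I' = 468: q_1* = 23.0385. Change: 23.0385 − 13.0385 = 10.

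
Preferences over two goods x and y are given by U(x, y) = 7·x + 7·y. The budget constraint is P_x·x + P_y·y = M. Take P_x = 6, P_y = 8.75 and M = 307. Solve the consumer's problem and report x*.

x* = 51.1667

x gives more utility per dollar, so spend all income on x: x* = M/P_x, y* = 0.
Numerically: x* = 51.1667, y* = 0.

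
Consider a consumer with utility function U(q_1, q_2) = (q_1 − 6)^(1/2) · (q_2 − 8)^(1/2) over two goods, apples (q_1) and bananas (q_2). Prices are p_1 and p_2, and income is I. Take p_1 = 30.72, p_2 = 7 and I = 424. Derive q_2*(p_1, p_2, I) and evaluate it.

Substituting into the budget: q_1* = 6 + 0.5·(I − 6·p_1 − 8·p_2)/p_1, and q_2* = 8 + 0.5·(…)/p_2.
Discretionary income = 424 − 6·30.72 − 8·7 = 183.68; q_2* = 8 + 0.5·183.68/7 = 21.12.

q_2* = 21.12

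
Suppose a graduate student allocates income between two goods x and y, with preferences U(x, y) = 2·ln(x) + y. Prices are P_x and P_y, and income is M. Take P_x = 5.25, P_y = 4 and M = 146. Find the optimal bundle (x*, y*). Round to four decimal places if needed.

Set MRS = P_x/P_y: (2/x)/1 = P_x/P_y.
So x*(P_x,P_y) = 2·P_y/P_x, independent of income; and y* = (M − 2·P_y)/P_y.
At the given prices: x* = 2·4/5.25 = 1.5238, and y* = 34.5.

x* = 1.5238, y* = 34.5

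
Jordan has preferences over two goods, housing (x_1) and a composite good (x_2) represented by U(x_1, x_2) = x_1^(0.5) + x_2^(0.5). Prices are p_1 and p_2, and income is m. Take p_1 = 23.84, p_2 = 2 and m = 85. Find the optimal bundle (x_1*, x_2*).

Numerically x_2/x_1 = 142.0864, so x_1* = 85/(23.84 + 2·142.0864) = 0.276 and x_2* = 142.0864·0.276 = 39.2105.

x_1* = 0.276, x_2* = 39.2105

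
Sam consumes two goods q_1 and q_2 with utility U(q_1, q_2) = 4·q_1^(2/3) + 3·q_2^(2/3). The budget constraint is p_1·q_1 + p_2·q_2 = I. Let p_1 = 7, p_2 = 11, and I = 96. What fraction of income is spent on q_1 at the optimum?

From the CES first-order condition, (4/3)·(q_2/q_1)^(1/3) = p_1/p_2.
Hence q_2/q_1 = ((3/4)·p_1/p_2)^(1/(1/3)), i.e. raised to the 3 power.
With the ratio pinned down, the budget gives q_1* = I/(p_1 + p_2·(q_2/q_1)) and q_2* = (q_2/q_1)·q_1*.
Numerically q_2/q_1 = 0.108718, so q_1* = 96/(7 + 11·0.108718) = 11.7132 and q_2* = 0.108718·11.7132 = 1.2734.
Expenditure on q_1: 7·11.7132 = 81.9923; share = 0.8541.

share on q_1 = 0.8541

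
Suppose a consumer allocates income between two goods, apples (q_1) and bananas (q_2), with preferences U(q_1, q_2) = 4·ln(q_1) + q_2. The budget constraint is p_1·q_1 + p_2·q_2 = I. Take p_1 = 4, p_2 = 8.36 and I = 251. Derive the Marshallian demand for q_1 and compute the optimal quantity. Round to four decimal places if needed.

So q_1*(p_1,p_2) = 4·p_2/p_1, independent of income; and q_2* = (I − 4·p_2)/p_2.
At the given prices: q_1* = 4·8.36/4 = 8.36.

q_1* = 8.36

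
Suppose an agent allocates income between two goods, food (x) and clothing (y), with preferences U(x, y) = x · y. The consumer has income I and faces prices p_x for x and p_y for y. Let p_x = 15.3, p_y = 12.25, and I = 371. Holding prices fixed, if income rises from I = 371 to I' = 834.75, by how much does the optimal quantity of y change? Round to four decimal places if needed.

Δy* = 18.9286

The MRS is y/x. Set MRS = p_x/p_y.
So p_y·y = p_x·x; combined with the budget, a share 0.5 of income goes to x.
Demand: x*(p_x,p_y,I) = 0.5·I/p_x and y* = 0.5·I/p_y.
At p_x=15.3, p_y=12.25, I=371: y* = 0.5·371/12.25 = 15.1429.
At I' = 834.75: y* = 34.0714. Change: 34.0714 − 15.1429 = 18.9286.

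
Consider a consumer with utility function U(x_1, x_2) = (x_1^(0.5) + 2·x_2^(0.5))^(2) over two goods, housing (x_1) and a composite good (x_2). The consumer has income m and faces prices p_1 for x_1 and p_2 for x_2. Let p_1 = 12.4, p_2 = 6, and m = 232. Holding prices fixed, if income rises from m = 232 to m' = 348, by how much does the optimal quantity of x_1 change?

Δx_1* = 1.0095

MRS = MU_x_1/MU_x_2 = (1/2)·(x_2/x_1)^(0.5). Set equal to p_1/p_2.
Solve for the ratio: x_2/x_1 = [2·p_1/p_2]^(2).
Substitute x_2 = (x_2/x_1)·x_1 into the budget: x_1* = m/(p_1 + p_2·(x_2/x_1)).
Numerically x_2/x_1 = 17.084444, so x_1* = 232/(12.4 + 6·17.084444) = 2.019.
At m' = 348: x_1* = 3.0285. Change: 3.0285 − 2.019 = 1.0095.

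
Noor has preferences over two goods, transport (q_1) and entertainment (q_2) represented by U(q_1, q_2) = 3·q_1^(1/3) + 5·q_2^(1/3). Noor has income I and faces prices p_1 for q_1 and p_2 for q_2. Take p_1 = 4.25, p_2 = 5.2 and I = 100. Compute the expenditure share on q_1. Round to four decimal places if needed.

From the CES first-order condition, (3/5)·(q_2/q_1)^(2/3) = p_1/p_2.
Solve for the ratio: q_2/q_1 = [(5/3)·p_1/p_2]^(1.5).
With the ratio pinned down, the budget gives q_1* = I/(p_1 + p_2·(q_2/q_1)) and q_2* = (q_2/q_1)·q_1*.
Numerically q_2/q_1 = 1.589833, so q_1* = 100/(4.25 + 5.2·1.589833) = 7.9891 and q_2* = 1.589833·7.9891 = 12.7013.
Expenditure on q_1: 4.25·7.9891 = 33.9535; share = 0.3395.

share on q_1 = 0.3395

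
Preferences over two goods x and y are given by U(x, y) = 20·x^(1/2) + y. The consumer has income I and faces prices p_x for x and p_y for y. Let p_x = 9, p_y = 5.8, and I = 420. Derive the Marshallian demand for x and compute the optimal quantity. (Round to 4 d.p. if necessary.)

Solve: √x = 10·p_y/p_x, so x*(p_x,p_y) = (10·p_y/p_x)², and y* = (I − p_x·x*)/p_y.
Plugging in: x* = (10·5.8/9)² = 41.5309.

x* = 41.5309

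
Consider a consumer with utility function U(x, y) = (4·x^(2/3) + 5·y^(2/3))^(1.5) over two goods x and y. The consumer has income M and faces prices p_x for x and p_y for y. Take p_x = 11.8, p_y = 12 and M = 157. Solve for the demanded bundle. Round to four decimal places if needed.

MU_x ∝ 4·x^(-1/3), MU_y ∝ 5·y^(-1/3), so MRS = (4/5)·(y/x)^(1/3) = p_x/p_y.
Hence y/x = ((5/4)·p_x/p_y)^(1/(1/3)), i.e. raised to the 3 power.
Substitute y = (y/x)·x into the budget: x* = M/(p_x + p_y·(y/x)).
Numerically y/x = 1.857087, so x* = 157/(11.8 + 12·1.857087) = 4.6061 and y* = 1.857087·4.6061 = 8.554.

x* = 4.6061, y* = 8.554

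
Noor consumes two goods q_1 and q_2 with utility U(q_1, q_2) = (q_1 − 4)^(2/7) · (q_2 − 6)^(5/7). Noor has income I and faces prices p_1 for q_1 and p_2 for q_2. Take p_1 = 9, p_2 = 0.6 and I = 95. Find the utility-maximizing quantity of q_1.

q_1* = 5.7587

Let q_1' = q_1−4, q_2' = q_2−6. MRS = (2/5)·q_2'/q_1' = p_1/p_2.
Substituting into the budget: q_1* = 4 + 2/7·(I − 4·p_1 − 6·p_2)/p_1, and q_2* = 6 + 5/7·(…)/p_2.
Discretionary income = 95 − 4·9 − 6·0.6 = 55.4; q_1* = 4 + 2/7·55.4/9 = 5.7587.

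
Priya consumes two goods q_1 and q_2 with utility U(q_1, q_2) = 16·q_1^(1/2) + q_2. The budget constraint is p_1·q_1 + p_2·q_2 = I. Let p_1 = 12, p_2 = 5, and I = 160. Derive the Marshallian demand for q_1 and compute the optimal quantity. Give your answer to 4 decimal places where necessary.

q_1* = 11.1111

Utility is quasi-linear in q_2; the FOC for q_1 is 8/√q_1 = p_1/p_2.
Solve: √q_1 = 8·p_2/p_1, so q_1*(p_1,p_2) = (8·p_2/p_1)², and q_2* = (I − p_1·q_1*)/p_2.
Plugging in: q_1* = (8·5/12)² = 11.1111.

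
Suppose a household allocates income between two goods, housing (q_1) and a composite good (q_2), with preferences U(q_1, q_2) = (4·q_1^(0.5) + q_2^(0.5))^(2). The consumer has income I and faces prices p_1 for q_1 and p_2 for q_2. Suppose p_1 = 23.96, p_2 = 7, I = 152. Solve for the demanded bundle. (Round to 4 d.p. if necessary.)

From the CES first-order condition, 4·(q_2/q_1)^(0.5) = p_1/p_2.
Hence q_2/q_1 = ((1/4)·p_1/p_2)^(1/(0.5)), i.e. raised to the 2 power.
With the ratio pinned down, the budget gives q_1* = I/(p_1 + p_2·(q_2/q_1)) and q_2* = (q_2/q_1)·q_1*.
Numerically q_2/q_1 = 0.732247, so q_1* = 152/(23.96 + 7·0.732247) = 5.2259 and q_2* = 0.732247·5.2259 = 3.8267.

q_1* = 5.2259, q_2* = 3.8267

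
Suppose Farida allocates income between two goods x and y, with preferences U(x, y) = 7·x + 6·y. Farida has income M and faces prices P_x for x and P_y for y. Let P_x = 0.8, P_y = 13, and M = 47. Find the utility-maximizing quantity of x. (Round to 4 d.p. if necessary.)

x* = 58.75

Perfect substitutes: compare marginal utility per dollar. 7/P_x vs 6/P_y → 8.75 vs 0.4615.
x gives more utility per dollar, so spend all income on x: x* = M/P_x, y* = 0.
Numerically: x* = 58.75, y* = 0.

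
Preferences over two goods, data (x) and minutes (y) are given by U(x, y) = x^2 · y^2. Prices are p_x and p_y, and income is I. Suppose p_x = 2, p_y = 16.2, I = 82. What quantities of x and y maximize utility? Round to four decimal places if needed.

The MRS is y/x. Set MRS = p_x/p_y.
Rearranging, p_y·y = p_x·x. Substituting into the budget gives p_x·x·(1 + 1) = I.
Demand: x*(p_x,p_y,I) = 0.5·I/p_x and y* = 0.5·I/p_y.
At p_x=2, p_y=16.2, I=82: x* = 0.5·82/2 = 20.5, y* = 2.5309.

x* = 20.5, y* = 2.5309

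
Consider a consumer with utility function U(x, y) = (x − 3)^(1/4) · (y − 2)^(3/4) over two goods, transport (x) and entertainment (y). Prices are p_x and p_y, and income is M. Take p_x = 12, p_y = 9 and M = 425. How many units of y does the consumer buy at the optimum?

Let x' = x−3, y' = y−2. MRS = (1/3)·y'/x' = p_x/p_y.
After buying the subsistence bundle (3, 2), a share 0.25 of the remaining income goes to x: x* = 3 + 0.25·(M − 3p_x − 2p_y)/p_x.
Discretionary income = 425 − 3·12 − 2·9 = 371; y* = 2 + 0.75·371/9 = 32.9167.

y* = 32.9167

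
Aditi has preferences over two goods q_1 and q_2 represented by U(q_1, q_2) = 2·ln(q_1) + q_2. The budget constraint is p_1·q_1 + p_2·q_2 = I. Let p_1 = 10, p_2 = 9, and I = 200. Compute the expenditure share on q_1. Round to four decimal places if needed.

MU_q_1 = 2/q_1, MU_q_2 = 1. Tangency: 2/q_1 = p_1/p_2.
So q_1*(p_1,p_2) = 2·p_2/p_1, independent of income; and q_2* = (I − 2·p_2)/p_2.
At the given prices: q_1* = 2·9/10 = 1.8, and q_2* = 20.2222.
Expenditure on q_1: 10·1.8 = 18; share = 0.09.

share on q_1 = 0.09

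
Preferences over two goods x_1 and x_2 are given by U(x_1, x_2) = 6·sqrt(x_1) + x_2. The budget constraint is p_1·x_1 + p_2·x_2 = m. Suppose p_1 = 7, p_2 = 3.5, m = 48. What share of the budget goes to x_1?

share on x_1 = 0.3281

Solve: √x_1 = 3·p_2/p_1, so x_1*(p_1,p_2) = (3·p_2/p_1)², and x_2* = (m − p_1·x_1*)/p_2.
Plugging in: x_1* = (3·3.5/7)² = 2.25, x_2* = 9.2143.
Expenditure on x_1: 7·2.25 = 15.75; share = 0.3281.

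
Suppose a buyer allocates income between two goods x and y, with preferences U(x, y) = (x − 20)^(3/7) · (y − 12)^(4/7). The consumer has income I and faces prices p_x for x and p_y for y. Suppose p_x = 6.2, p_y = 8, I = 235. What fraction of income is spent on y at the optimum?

share on y = 0.445

This is Cobb-Douglas in (x−20, y−12): tangency gives 3/7·p_y·(y−12) = 4/7·p_x·(x−20).
Substituting into the budget: x* = 20 + 3/7·(I − 20·p_x − 12·p_y)/p_x, and y* = 12 + 4/7·(…)/p_y.
Discretionary income = 235 − 20·6.2 − 12·8 = 15; x* = 20 + 3/7·15/6.2 = 21.0369; y* = 12 + 4/7·15/8 = 13.0714.
Expenditure on y: 8·13.0714 = 104.5714; share = 0.445.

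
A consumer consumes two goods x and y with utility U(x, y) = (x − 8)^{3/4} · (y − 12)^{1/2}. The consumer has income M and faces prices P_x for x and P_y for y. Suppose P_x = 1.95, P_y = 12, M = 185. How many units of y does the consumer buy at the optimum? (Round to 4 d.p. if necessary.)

Let x' = x−8, y' = y−12. MRS = (3/2)·y'/x' = P_x/P_y.
Substituting into the budget: x* = 8 + 0.6·(M − 8·P_x − 12·P_y)/P_x, and y* = 12 + 0.4·(…)/P_y.
Discretionary income = 185 − 8·1.95 − 12·12 = 25.4; y* = 12 + 0.4·25.4/12 = 12.8467.

y* = 12.8467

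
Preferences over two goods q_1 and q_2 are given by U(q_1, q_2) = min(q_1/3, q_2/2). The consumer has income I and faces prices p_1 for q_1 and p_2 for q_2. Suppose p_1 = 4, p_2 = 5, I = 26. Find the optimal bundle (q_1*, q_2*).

q_1* = 3.5455, q_2* = 2.3636

Leontief preferences: the optimum is at the kink where q_1/3 = q_2/2, i.e. q_2 = (2/3)·q_1.
Budget: p_1·q_1 + p_2·(2/3)·q_1 = I, so (3·p_1 + 2·p_2)·q_1 = 3·I.
Demand: q_1*(p_1,p_2,I) = 3·I/(3·p_1 + 2·p_2), q_2* = 2·I/(3·p_1 + 2·p_2).
Here 3·4 + 2·5 = 22, giving q_1* = 3.5455 and q_2* = 2.3636.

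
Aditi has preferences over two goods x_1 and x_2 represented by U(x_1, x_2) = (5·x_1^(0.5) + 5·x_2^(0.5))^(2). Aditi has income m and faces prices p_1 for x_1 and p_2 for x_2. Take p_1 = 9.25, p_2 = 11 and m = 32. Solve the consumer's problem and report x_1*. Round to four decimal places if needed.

x_1* = 1.8792

From the CES first-order condition, (x_2/x_1)^(0.5) = p_1/p_2.
Solve for the ratio: x_2/x_1 = [p_1/p_2]^(2).
With the ratio pinned down, the budget gives x_1* = m/(p_1 + p_2·(x_2/x_1)) and x_2* = (x_2/x_1)·x_1*.
Numerically x_2/x_1 = 0.707128, so x_1* = 32/(9.25 + 11·0.707128) = 1.8792.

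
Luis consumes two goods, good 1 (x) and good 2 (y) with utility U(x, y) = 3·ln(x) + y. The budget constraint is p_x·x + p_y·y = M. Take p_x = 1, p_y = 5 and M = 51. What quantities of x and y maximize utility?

Set MRS = p_x/p_y: (3/x)/1 = p_x/p_y.
So x*(p_x,p_y) = 3·p_y/p_x, independent of income; and y* = (M − 3·p_y)/p_y.
At the given prices: x* = 3·5/1 = 15, and y* = 7.2.

x* = 15, y* = 7.2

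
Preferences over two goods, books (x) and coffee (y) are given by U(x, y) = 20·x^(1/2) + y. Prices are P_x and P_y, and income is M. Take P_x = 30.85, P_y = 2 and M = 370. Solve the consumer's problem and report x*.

Utility is quasi-linear in y; the FOC for x is 10/√x = P_x/P_y.
Thus x* = (10·P_y/P_x)² — independent of M — with the rest of income spent on y.
Plugging in: x* = (10·2/30.85)² = 0.4203.

x* = 0.4203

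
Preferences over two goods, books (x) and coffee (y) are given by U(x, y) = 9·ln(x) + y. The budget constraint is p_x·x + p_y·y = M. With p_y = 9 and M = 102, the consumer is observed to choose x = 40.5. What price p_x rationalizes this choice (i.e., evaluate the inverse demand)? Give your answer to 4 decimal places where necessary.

MU_x = 9/x, MU_y = 1. Tangency: 9/x = p_x/p_y.
So x*(p_x,p_y) = 9·p_y/p_x, independent of income; and y* = (M − 9·p_y)/p_y.
Set x* = 40.5 in the demand function and solve for p_x: p_x = 2.

p_x = 2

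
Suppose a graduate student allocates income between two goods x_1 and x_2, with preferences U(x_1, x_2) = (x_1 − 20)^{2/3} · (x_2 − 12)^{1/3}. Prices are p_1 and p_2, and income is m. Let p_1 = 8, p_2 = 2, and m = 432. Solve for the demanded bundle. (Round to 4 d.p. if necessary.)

x_1* = 40.6667, x_2* = 53.3333

Let x_1' = x_1−20, x_2' = x_2−12. MRS = 2·x_2'/x_1' = p_1/p_2.
Substituting into the budget: x_1* = 20 + 2/3·(m − 20·p_1 − 12·p_2)/p_1, and x_2* = 12 + 1/3·(…)/p_2.
Discretionary income = 432 − 20·8 − 12·2 = 248; x_1* = 20 + 2/3·248/8 = 40.6667; x_2* = 12 + 1/3·248/2 = 53.3333.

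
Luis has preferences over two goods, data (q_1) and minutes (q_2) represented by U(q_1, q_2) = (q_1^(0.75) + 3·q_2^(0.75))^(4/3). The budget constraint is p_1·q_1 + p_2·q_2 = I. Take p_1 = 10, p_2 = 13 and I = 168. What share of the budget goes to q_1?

share on q_1 = 0.0264

MU_q_1 ∝ q_1^(-0.25), MU_q_2 ∝ 3·q_2^(-0.25), so MRS = (1/3)·(q_2/q_1)^(0.25) = p_1/p_2.
Solve for the ratio: q_2/q_1 = [3·p_1/p_2]^(4).
With the ratio pinned down, the budget gives q_1* = I/(p_1 + p_2·(q_2/q_1)) and q_2* = (q_2/q_1)·q_1*.
Numerically q_2/q_1 = 28.360352, so q_1* = 168/(10 + 13·28.360352) = 0.4436 and q_2* = 28.360352·0.4436 = 12.5818.
Expenditure on q_1: 10·0.4436 = 4.4364; share = 0.0264.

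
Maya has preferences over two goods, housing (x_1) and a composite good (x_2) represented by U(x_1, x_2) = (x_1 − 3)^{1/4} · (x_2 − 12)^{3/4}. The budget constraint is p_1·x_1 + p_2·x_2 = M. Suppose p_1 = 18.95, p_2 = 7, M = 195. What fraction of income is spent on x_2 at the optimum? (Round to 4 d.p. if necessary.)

MRS = (1/3)·(x_2−12)/(x_1−3). Tangency with p_1/p_2 gives x_2−12 = 3·(p_1/p_2)·(x_1−3).
Substituting into the budget: x_1* = 3 + 0.25·(M − 3·p_1 − 12·p_2)/p_1, and x_2* = 12 + 0.75·(…)/p_2.
Discretionary income = 195 − 3·18.95 − 12·7 = 54.15; x_1* = 3 + 0.25·54.15/18.95 = 3.7144; x_2* = 12 + 0.75·54.15/7 = 17.8018.
Expenditure on x_2: 7·17.8018 = 124.6125; share = 0.639.

share on x_2 = 0.639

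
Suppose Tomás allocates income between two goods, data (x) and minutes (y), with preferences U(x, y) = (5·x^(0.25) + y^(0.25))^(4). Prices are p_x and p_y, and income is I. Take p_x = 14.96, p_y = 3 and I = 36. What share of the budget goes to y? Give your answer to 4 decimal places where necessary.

From the CES first-order condition, 5·(y/x)^(0.75) = p_x/p_y.
Solve for the ratio: y/x = [(1/5)·p_x/p_y]^(4/3).
Substitute y = (y/x)·x into the budget: x* = I/(p_x + p_y·(y/x)).
Numerically y/x = 0.996446, so x* = 36/(14.96 + 3·0.996446) = 2.0056 and y* = 0.996446·2.0056 = 1.9985.
Expenditure on y: 3·1.9985 = 5.9956; share = 0.1665.

share on y = 0.1665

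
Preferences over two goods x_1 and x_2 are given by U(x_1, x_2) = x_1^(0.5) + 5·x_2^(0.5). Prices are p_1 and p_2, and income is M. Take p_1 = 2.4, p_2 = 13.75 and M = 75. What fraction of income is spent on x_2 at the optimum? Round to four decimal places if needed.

From the CES first-order condition, (1/5)·(x_2/x_1)^(0.5) = p_1/p_2.
Hence x_2/x_1 = (5·p_1/p_2)^(1/(0.5)), i.e. raised to the 2 power.
With the ratio pinned down, the budget gives x_1* = M/(p_1 + p_2·(x_2/x_1)) and x_2* = (x_2/x_1)·x_1*.
Numerically x_2/x_1 = 0.761653, so x_1* = 75/(2.4 + 13.75·0.761653) = 5.8263 and x_2* = 0.761653·5.8263 = 4.4376.
Expenditure on x_2: 13.75·4.4376 = 61.0169; share = 0.8136.

share on x_2 = 0.8136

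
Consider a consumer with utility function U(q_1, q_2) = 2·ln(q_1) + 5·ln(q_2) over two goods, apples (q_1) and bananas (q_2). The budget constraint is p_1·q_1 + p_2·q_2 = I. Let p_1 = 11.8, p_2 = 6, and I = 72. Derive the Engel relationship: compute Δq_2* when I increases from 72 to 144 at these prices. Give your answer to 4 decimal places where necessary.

Δq_2* = 8.5714

Demand: q_1*(p_1,p_2,I) = 2/7·I/p_1 and q_2* = 5/7·I/p_2.
At p_1=11.8, p_2=6, I=72: q_2* = 5/7·72/6 = 8.5714.
At I' = 144: q_2* = 17.1429. Change: 17.1429 − 8.5714 = 8.5714.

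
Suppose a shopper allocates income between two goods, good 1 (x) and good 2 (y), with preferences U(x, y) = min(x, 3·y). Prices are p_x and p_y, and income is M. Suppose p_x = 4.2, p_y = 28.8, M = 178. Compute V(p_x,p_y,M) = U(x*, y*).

With perfect complements, no substitution: consume in ratio x:y = 3:1.
Budget: p_x·x + p_y·(1/3)·x = M, so (3·p_x + p_y)·x = 3·M.
Demand: x*(p_x,p_y,M) = 3·M/(3·p_x + p_y), y* = M/(3·p_x + p_y).
Here 3·4.2 + 28.8 = 41.4, giving x* = 12.8986 and y* = 4.2995.
Utility at the optimum: U(12.8986, 4.2995) = 12.8986.

V = 12.8986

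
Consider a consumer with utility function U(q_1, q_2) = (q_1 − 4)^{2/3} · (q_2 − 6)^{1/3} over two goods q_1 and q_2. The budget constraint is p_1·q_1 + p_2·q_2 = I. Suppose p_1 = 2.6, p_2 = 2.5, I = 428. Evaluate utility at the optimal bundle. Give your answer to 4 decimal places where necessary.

V = 83.0125

Let q_1' = q_1−4, q_2' = q_2−6. MRS = 2·q_2'/q_1' = p_1/p_2.
After buying the subsistence bundle (4, 6), a share 2/3 of the remaining income goes to q_1: q_1* = 4 + 2/3·(I − 4p_1 − 6p_2)/p_1.
Discretionary income = 428 − 4·2.6 − 6·2.5 = 402.6; q_1* = 4 + 2/3·402.6/2.6 = 107.2308; q_2* = 6 + 1/3·402.6/2.5 = 59.68.
Utility at the optimum: U(107.2308, 59.68) = 83.0125.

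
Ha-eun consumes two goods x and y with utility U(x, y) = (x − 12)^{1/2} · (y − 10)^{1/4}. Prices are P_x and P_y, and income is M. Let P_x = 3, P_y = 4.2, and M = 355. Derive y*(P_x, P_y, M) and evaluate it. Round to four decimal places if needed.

y* = 31.9841

This is Cobb-Douglas in (x−12, y−10): tangency gives 0.5·P_y·(y−10) = 0.25·P_x·(x−12).
Substituting into the budget: x* = 12 + 2/3·(M − 12·P_x − 10·P_y)/P_x, and y* = 10 + 1/3·(…)/P_y.
Discretionary income = 355 − 12·3 − 10·4.2 = 277; y* = 10 + 1/3·277/4.2 = 31.9841.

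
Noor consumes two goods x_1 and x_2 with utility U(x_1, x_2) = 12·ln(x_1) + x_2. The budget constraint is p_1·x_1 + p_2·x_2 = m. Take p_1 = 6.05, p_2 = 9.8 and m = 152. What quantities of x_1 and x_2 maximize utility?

Set MRS = p_1/p_2: (12/x_1)/1 = p_1/p_2.
So x_1*(p_1,p_2) = 12·p_2/p_1, independent of income; and x_2* = (m − 12·p_2)/p_2.
At the given prices: x_1* = 12·9.8/6.05 = 19.438, and x_2* = 3.5102.

x_1* = 19.438, x_2* = 3.5102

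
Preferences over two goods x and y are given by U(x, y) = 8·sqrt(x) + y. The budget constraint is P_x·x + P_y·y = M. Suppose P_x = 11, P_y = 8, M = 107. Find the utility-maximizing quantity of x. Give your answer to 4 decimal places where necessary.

x* = 8.4628

Set MRS = P_x/P_y: 4·x^(−1/2) = P_x/P_y.
Thus x* = (4·P_y/P_x)² — independent of M — with the rest of income spent on y.
Plugging in: x* = (4·8/11)² = 8.4628.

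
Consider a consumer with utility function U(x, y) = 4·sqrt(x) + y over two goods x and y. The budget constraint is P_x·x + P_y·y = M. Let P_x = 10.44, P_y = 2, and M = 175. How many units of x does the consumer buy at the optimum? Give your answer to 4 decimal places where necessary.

x* = 0.1468

Utility is quasi-linear in y; the FOC for x is 2/√x = P_x/P_y.
Solve: √x = 2·P_y/P_x, so x*(P_x,P_y) = (2·P_y/P_x)², and y* = (M − P_x·x*)/P_y.
Plugging in: x* = (2·2/10.44)² = 0.1468.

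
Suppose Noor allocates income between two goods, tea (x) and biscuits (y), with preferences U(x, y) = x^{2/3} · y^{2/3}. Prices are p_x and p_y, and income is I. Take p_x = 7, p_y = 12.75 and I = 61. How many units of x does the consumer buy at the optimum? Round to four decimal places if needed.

x* = 4.3571

MU_x/MU_y = (2/3·y)/(2/3·x); tangency sets this equal to p_x/p_y.
So 2/3·p_y·y = 2/3·p_x·x; combined with the budget, a share 0.5 of income goes to x.
Demand: x*(p_x,p_y,I) = 0.5·I/p_x and y* = 0.5·I/p_y.
At p_x=7, p_y=12.75, I=61: x* = 0.5·61/7 = 4.3571.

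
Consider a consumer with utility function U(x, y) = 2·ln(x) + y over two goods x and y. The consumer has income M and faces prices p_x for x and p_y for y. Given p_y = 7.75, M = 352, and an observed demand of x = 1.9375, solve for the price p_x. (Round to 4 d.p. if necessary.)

Set MRS = p_x/p_y: (2/x)/1 = p_x/p_y.
So x*(p_x,p_y) = 2·p_y/p_x, independent of income; and y* = (M − 2·p_y)/p_y.
Set x* = 1.9375 in the demand function and solve for p_x: p_x = 8.

p_x = 8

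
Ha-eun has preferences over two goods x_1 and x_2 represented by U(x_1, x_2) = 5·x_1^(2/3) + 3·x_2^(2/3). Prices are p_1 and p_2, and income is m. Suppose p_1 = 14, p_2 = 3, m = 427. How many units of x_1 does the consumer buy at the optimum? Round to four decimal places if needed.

From the CES first-order condition, (5/3)·(x_2/x_1)^(1/3) = p_1/p_2.
Solve for the ratio: x_2/x_1 = [(3/5)·p_1/p_2]^(3).
With the ratio pinned down, the budget gives x_1* = m/(p_1 + p_2·(x_2/x_1)) and x_2* = (x_2/x_1)·x_1*.
Numerically x_2/x_1 = 21.952, so x_1* = 427/(14 + 3·21.952) = 5.3471.

x_1* = 5.3471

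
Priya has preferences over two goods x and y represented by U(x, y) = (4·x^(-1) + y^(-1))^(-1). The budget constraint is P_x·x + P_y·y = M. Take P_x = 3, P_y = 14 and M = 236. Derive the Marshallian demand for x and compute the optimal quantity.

MU_x ∝ 4·x^(-2), MU_y ∝ y^(-2), so MRS = 4·(y/x)^(2) = P_x/P_y.
Solve for the ratio: y/x = [(1/4)·P_x/P_y]^(0.5).
With the ratio pinned down, the budget gives x* = M/(P_x + P_y·(y/x)) and y* = (y/x)·x*.
Numerically y/x = 0.231455, so x* = 236/(3 + 14·0.231455) = 37.8183.

x* = 37.8183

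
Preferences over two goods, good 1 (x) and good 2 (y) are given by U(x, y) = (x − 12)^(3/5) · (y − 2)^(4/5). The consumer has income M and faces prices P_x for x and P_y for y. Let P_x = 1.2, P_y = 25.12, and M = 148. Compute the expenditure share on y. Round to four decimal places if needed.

After buying the subsistence bundle (12, 2), a share 3/7 of the remaining income goes to x: x* = 12 + 3/7·(M − 12P_x − 2P_y)/P_x.
Discretionary income = 148 − 12·1.2 − 2·25.12 = 83.36; x* = 12 + 3/7·83.36/1.2 = 41.7714; y* = 2 + 4/7·83.36/25.12 = 3.8963.
Expenditure on y: 25.12·3.8963 = 97.8743; share = 0.6613.

share on y = 0.6613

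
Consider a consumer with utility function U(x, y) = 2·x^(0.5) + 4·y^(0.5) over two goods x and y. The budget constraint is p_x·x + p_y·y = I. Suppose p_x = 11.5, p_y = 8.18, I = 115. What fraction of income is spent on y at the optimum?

share on y = 0.849

Substitute y = (y/x)·x into the budget: x* = I/(p_x + p_y·(y/x)).
Numerically y/x = 7.905859, so x* = 115/(11.5 + 8.18·7.905859) = 1.5098 and y* = 7.905859·1.5098 = 11.9361.
Expenditure on y: 8.18·11.9361 = 97.6375; share = 0.849.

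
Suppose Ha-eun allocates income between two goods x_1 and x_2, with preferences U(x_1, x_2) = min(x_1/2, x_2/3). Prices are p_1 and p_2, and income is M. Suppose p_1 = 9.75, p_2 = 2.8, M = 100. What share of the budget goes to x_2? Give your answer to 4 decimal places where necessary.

share on x_2 = 0.3011

Leontief preferences: the optimum is at the kink where x_1/2 = x_2/3, i.e. x_2 = (3/2)·x_1.
Budget: p_1·x_1 + p_2·(3/2)·x_1 = M, so (2·p_1 + 3·p_2)·x_1 = 2·M.
Demand: x_1*(p_1,p_2,M) = 2·M/(2·p_1 + 3·p_2), x_2* = 3·M/(2·p_1 + 3·p_2).
Here 2·9.75 + 3·2.8 = 27.9, giving x_1* = 7.1685 and x_2* = 10.7527.
Expenditure on x_2: 2.8·10.7527 = 30.1075; share = 0.3011.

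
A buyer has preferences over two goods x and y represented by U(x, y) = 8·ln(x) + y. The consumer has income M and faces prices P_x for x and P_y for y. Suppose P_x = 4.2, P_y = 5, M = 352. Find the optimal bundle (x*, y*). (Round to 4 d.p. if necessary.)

x* = 9.5238, y* = 62.4

So x*(P_x,P_y) = 8·P_y/P_x, independent of income; and y* = (M − 8·P_y)/P_y.
At the given prices: x* = 8·5/4.2 = 9.5238, and y* = 62.4.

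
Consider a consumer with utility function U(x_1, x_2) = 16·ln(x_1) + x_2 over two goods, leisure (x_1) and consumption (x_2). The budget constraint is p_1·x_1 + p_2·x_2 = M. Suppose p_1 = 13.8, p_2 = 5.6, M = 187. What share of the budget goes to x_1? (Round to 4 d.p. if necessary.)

So x_1*(p_1,p_2) = 16·p_2/p_1, independent of income; and x_2* = (M − 16·p_2)/p_2.
At the given prices: x_1* = 16·5.6/13.8 = 6.4928, and x_2* = 17.3929.
Expenditure on x_1: 13.8·6.4928 = 89.6; share = 0.4791.

share on x_1 = 0.4791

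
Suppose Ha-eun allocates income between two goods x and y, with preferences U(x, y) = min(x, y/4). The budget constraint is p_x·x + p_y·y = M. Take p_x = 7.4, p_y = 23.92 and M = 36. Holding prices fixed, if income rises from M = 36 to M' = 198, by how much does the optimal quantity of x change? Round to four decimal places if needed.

Here 7.4 + 4·23.92 = 103.08, giving x* = 0.3492.
At M' = 198: x* = 1.9208. Change: 1.9208 − 0.3492 = 1.5716.

Δx* = 1.5716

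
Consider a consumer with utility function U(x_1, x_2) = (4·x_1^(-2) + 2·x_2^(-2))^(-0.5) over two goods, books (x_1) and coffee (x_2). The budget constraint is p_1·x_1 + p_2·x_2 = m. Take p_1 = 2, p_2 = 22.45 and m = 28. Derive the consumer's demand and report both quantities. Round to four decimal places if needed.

MRS = MU_x_1/MU_x_2 = 2·(x_2/x_1)^(3). Set equal to p_1/p_2.
Hence x_2/x_1 = ((1/2)·p_1/p_2)^(1/(3)), i.e. raised to the 1/3 power.
With the ratio pinned down, the budget gives x_1* = m/(p_1 + p_2·(x_2/x_1)) and x_2* = (x_2/x_1)·x_1*.
Numerically x_2/x_1 = 0.354482, so x_1* = 28/(2 + 22.45·0.354482) = 2.8118 and x_2* = 0.354482·2.8118 = 0.9967.

x_1* = 2.8118, x_2* = 0.9967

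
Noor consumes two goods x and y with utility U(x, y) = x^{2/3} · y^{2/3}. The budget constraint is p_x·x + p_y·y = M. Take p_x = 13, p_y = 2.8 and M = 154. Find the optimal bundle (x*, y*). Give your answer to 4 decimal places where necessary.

MU_x/MU_y = (2/3·y)/(2/3·x); tangency sets this equal to p_x/p_y.
Rearranging, p_y·y = p_x·x. Substituting into the budget gives p_x·x·(1 + 1) = M.
Demand: x*(p_x,p_y,M) = 0.5·M/p_x and y* = 0.5·M/p_y.
At p_x=13, p_y=2.8, M=154: x* = 0.5·154/13 = 5.9231, y* = 27.5.

x* = 5.9231, y* = 27.5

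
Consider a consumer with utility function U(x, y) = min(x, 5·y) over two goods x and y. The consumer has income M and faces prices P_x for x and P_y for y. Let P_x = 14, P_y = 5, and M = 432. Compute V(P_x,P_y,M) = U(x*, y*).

V = 28.8

With perfect complements, no substitution: consume in ratio x:y = 5:1.
Budget: P_x·x + P_y·(1/5)·x = M, so (5·P_x + P_y)·x = 5·M.
Demand: x*(P_x,P_y,M) = 5·M/(5·P_x + P_y), y* = M/(5·P_x + P_y).
Here 5·14 + 5 = 75, giving x* = 28.8 and y* = 5.76.
Utility at the optimum: U(28.8, 5.76) = 28.8.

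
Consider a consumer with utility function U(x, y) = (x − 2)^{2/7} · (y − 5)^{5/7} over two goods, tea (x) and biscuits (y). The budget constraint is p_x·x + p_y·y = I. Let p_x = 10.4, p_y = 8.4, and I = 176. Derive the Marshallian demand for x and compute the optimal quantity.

x* = 5.1099

MRS = (2/5)·(y−5)/(x−2). Tangency with p_x/p_y gives y−5 = (5/2)·(p_x/p_y)·(x−2).
After buying the subsistence bundle (2, 5), a share 2/7 of the remaining income goes to x: x* = 2 + 2/7·(I − 2p_x − 5p_y)/p_x.
Discretionary income = 176 − 2·10.4 − 5·8.4 = 113.2; x* = 2 + 2/7·113.2/10.4 = 5.1099.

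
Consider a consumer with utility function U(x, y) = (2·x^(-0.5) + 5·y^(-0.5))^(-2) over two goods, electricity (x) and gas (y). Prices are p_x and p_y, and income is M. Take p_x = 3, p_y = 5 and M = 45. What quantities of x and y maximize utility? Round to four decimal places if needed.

x* = 4.7111, y* = 6.1733

With the ratio pinned down, the budget gives x* = M/(p_x + p_y·(y/x)) and y* = (y/x)·x*.
Numerically y/x = 1.310371, so x* = 45/(3 + 5·1.310371) = 4.7111 and y* = 1.310371·4.7111 = 6.1733.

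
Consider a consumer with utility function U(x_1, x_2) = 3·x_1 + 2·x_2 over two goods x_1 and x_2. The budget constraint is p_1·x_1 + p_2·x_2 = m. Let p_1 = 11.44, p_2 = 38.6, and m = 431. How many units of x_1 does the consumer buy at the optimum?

x_1* = 37.6748

Perfect substitutes: compare marginal utility per dollar. 3/p_1 vs 2/p_2 → 0.2622 vs 0.0518.
x_1 gives more utility per dollar, so spend all income on x_1: x_1* = m/p_1, x_2* = 0.
Numerically: x_1* = 37.6748, x_2* = 0.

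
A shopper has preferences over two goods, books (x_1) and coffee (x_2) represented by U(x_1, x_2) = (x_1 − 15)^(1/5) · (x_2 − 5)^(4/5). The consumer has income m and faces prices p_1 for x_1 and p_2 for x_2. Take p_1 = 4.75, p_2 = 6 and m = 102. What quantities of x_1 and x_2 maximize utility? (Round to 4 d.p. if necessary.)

x_1* = 15.0316, x_2* = 5.1

Substituting into the budget: x_1* = 15 + 0.2·(m − 15·p_1 − 5·p_2)/p_1, and x_2* = 5 + 0.8·(…)/p_2.
Discretionary income = 102 − 15·4.75 − 5·6 = 0.75; x_1* = 15 + 0.2·0.75/4.75 = 15.0316; x_2* = 5 + 0.8·0.75/6 = 5.1.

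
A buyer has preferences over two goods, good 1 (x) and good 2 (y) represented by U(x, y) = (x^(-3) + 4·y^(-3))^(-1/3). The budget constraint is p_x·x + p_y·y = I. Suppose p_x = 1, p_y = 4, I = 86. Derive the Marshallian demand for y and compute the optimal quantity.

MRS = MU_x/MU_y = (1/4)·(y/x)^(4). Set equal to p_x/p_y.
Hence y/x = (4·p_x/p_y)^(1/(4)), i.e. raised to the 0.25 power.
With the ratio pinned down, the budget gives x* = I/(p_x + p_y·(y/x)) and y* = (y/x)·x*.
Numerically y/x = 1, so x* = 86/(1 + 4·1) = 17.2 and y* = 1·17.2 = 17.2.

y* = 17.2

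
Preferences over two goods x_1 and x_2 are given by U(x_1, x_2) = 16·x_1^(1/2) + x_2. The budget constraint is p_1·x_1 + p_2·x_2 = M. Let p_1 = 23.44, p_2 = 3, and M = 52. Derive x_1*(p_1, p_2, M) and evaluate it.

x_1* = 1.0484

Set MRS = p_1/p_2: 8·x_1^(−1/2) = p_1/p_2.
Solve: √x_1 = 8·p_2/p_1, so x_1*(p_1,p_2) = (8·p_2/p_1)², and x_2* = (M − p_1·x_1*)/p_2.
Plugging in: x_1* = (8·3/23.44)² = 1.0484.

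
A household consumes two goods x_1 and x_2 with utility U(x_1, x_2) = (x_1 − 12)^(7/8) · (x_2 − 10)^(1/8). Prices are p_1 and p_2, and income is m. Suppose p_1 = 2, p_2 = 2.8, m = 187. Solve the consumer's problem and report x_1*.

x_1* = 71.0625

Discretionary income = 187 − 12·2 − 10·2.8 = 135; x_1* = 12 + 0.875·135/2 = 71.0625.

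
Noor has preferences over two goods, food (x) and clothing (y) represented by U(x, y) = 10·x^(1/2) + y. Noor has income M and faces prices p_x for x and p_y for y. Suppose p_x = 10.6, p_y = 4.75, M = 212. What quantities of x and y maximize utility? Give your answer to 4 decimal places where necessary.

Set MRS = p_x/p_y: 5·x^(−1/2) = p_x/p_y.
Thus x* = (5·p_y/p_x)² — independent of M — with the rest of income spent on y.
Plugging in: x* = (5·4.75/10.6)² = 5.0201, y* = 33.4287.

x* = 5.0201, y* = 33.4287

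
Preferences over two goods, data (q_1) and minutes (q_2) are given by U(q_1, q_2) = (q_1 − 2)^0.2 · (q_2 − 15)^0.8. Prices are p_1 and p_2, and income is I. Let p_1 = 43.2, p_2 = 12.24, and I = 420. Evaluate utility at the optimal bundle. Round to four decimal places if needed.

V = 5.7736

Substituting into the budget: q_1* = 2 + 0.2·(I − 2·p_1 − 15·p_2)/p_1, and q_2* = 15 + 0.8·(…)/p_2.
Discretionary income = 420 − 2·43.2 − 15·12.24 = 150; q_1* = 2 + 0.2·150/43.2 = 2.6944; q_2* = 15 + 0.8·150/12.24 = 24.8039.
Utility at the optimum: U(2.6944, 24.8039) = 5.7736.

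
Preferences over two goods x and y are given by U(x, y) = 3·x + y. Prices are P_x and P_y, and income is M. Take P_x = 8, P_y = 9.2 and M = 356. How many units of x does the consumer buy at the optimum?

x* = 44.5

Linear utility — the consumer picks whichever good has higher MU/price: 3/8 = 0.375 vs 1/9.2 = 0.1087.
x gives more utility per dollar, so spend all income on x: x* = M/P_x, y* = 0.
Numerically: x* = 44.5, y* = 0.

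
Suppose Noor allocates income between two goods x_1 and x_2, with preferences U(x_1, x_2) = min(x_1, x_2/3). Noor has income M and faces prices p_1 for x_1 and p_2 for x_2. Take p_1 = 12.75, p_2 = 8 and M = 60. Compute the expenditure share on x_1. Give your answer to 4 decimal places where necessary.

share on x_1 = 0.3469

Here 12.75 + 3·8 = 36.75, giving x_1* = 1.6327 and x_2* = 4.898.
Expenditure on x_1: 12.75·1.6327 = 20.8163; share = 0.3469.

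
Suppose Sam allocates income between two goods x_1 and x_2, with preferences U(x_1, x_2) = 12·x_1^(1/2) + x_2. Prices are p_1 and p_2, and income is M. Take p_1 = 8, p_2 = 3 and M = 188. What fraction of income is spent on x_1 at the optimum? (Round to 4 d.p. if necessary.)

share on x_1 = 0.2154

Thus x_1* = (6·p_2/p_1)² — independent of M — with the rest of income spent on x_2.
Plugging in: x_1* = (6·3/8)² = 5.0625, x_2* = 49.1667.
Expenditure on x_1: 8·5.0625 = 40.5; share = 0.2154.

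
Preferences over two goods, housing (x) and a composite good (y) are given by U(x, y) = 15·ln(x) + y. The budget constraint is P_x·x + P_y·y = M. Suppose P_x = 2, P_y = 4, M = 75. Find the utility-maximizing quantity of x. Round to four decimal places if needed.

MU_x = 15/x, MU_y = 1. Tangency: 15/x = P_x/P_y.
So x*(P_x,P_y) = 15·P_y/P_x, independent of income; and y* = (M − 15·P_y)/P_y.
At the given prices: x* = 15·4/2 = 30.

x* = 30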